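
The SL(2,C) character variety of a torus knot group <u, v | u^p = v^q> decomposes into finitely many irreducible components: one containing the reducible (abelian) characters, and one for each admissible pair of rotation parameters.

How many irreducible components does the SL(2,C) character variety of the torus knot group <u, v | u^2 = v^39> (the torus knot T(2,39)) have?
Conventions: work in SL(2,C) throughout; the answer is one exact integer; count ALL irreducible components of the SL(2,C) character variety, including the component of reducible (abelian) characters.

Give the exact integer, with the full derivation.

20

For T(2,39): irreducibility forces the central element u^2 = v^39 to one of +I, -I.
On an irreducible component, tr(u) is locked at 2*cos(pi*alpha/2) for some alpha in 1..1, and tr(v) at 2*cos(pi*beta/39) for some beta in 1..38.
Consistency of u^2 = (-1)^alpha I with v^39 = (-1)^beta I forces alpha = beta (mod 2).
Enumerate parity-matched pairs: 1*19 odd-odd plus 0*19 even-even gives 19.
That is 19 components of irreducible characters, and with the reducible (abelian) component the total is 20.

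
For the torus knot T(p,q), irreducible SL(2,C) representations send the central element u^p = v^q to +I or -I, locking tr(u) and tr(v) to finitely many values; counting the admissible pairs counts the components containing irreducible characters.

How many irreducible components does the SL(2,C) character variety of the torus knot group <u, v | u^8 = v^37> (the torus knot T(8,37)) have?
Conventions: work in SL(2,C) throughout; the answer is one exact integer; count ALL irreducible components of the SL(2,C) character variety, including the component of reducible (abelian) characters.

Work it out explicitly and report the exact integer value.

127

In the torus knot group T(8,37), u^8 = v^37 is central, so an irreducible representation sends it to +I or -I (Schur).
This locks tr(u) to 2*cos(pi*alpha/8), alpha in 1..7, and tr(v) to 2*cos(pi*beta/37), beta in 1..36, on each component of irreducible characters.
Consistency of u^8 = (-1)^alpha I with v^37 = (-1)^beta I forces alpha = beta (mod 2).
Counting: 4 odd alphas x 18 odd betas + 3 even alphas x 18 even betas = 72 + 54 = 126.
That is 126 components of irreducible characters, and with the reducible (abelian) component the total is 127.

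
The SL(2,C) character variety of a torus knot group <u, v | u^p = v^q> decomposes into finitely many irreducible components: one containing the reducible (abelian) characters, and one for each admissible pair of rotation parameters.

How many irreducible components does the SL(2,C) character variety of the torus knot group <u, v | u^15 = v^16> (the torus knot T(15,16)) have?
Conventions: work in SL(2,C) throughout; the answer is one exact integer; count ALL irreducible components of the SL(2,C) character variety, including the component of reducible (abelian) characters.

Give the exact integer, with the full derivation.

106

Gamma = < u, v | u^15 = v^16 > (torus knot T(15,16)); the central element u^15 = v^16 acts as +I or -I in any irreducible SL(2,C) representation.
This locks tr(u) to 2*cos(pi*alpha/15), alpha in 1..14, and tr(v) to 2*cos(pi*beta/16), beta in 1..15, on each component of irreducible characters.
u^15 = (-1)^alpha I and v^16 = (-1)^beta I must agree, so alpha and beta have equal parity.
count pairs: odd alpha (7 choices) x odd beta (8), plus even alpha (7) x even beta (7): 7*8 + 7*7 = 105.
Total: 105 irreducible-character components + 1 reducible (abelian) component = 106.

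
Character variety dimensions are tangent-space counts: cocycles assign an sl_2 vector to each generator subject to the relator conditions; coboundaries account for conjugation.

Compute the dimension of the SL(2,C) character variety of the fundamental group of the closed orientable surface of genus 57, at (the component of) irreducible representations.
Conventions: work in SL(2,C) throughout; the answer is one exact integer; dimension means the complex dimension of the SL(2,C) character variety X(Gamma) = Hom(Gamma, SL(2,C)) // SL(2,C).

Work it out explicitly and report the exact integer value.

336

The genus-57 surface group: 2g = 114 generators, one relator prod [a_i, b_i].
A cocycle assigns one sl_2 vector per generator subject to the relator condition d_2(z) = 0: dim of the unconstrained space is 3*2g = 342.
At an irreducible rho, H^2 = coker(d_2) vanishes (Poincare duality: H^2 is dual to H^0 = invariants = 0), so d_2 is surjective onto sl_2 and dim Z^1 = 342 - 3 = 339.
Coboundaries contribute dim B^1 = 3 (injective at irreducible rho).
dim H^1 = 339 - 3 = 336 = dim X.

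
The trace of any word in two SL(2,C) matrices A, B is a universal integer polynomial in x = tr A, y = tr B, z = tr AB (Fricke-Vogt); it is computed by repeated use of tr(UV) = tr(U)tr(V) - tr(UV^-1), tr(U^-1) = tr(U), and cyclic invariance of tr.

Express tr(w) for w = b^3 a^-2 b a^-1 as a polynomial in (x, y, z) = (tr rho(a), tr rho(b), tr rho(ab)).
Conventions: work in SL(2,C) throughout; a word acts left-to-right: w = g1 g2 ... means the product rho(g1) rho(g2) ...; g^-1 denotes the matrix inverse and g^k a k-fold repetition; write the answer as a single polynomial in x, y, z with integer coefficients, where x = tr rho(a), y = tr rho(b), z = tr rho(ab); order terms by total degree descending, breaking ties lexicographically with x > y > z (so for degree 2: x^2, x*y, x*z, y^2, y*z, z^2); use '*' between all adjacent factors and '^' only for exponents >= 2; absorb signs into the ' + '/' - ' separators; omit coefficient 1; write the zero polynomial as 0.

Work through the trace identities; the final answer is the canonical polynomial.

x^3*y^4 - 2*x^2*y^3*z - 2*x^3*y^2 - x*y^4 + x*y^2*z^2 + 3*x^2*y*z + y^3*z + 2*x*y^2 - x*z^2 - 2*y*z + x

trace(b^2) = trace(b) * trace(b) - trace(1)   [square of b] = y^2 - 2
trace(b^3) = trace(b) * trace(b^2) - trace(b)   [square of b] = y^3 - 3*y
reduce: trace(b^4) = trace(b) * trace(b^3) - trace(b^2)   [square of b] = y^4 - 4*y^2 + 2
so trace(b a b) = trace(b) * trace(a b) - trace(a)   [square of b] = y*z - x
so trace(b a b^2) = trace(b) * trace(b a b) - trace(b a)   [square of b] = y^2*z - x*y - z
so trace(b^4 a) = trace(b) * trace(b a b^2) - trace(b a b)   [square of b] = y^3*z - x*y^2 - 2*y*z + x
trace(a^-1 b^4) = trace(b^4) * trace(a) - trace(b^4 a)   [inverse elimination on a] = x*y^4 - y^3*z - 3*x*y^2 + 2*y*z + x
trace(b^3 a^-2 b) = trace(a^-1 b^4) * trace(a) - trace(a^-1 b^4 a)   [inverse elimination on a] = x^2*y^4 - x*y^3*z - 3*x^2*y^2 - y^4 + 2*x*y*z + x^2 + 4*y^2 - 2
reduce: trace(a b a b) = trace(a b) * trace(a b) - trace(1)   [split at a repeated a] = z^2 - 2
so trace(a b a) = trace(a) * trace(b a) - trace(b)   [square of a] = x*z - y
trace(a b a b^2) = trace(b) * trace(a b a b) - trace(a b a)   [square of b] = y*z^2 - x*z - y
trace(b a b^3 a) = trace(b) * trace(a b a b^2) - trace(a b a b)   [square of b] = y^2*z^2 - x*y*z - y^2 - z^2 + 2
trace(a^-1 b a b^3) = trace(b a b^3) * trace(a) - trace(b a b^3 a)   [inverse elimination on a] = x*y^3*z - x^2*y^2 - y^2*z^2 - x*y*z + x^2 + y^2 + z^2 - 2
trace(b^3 a^-2 b a) = trace(a^-1 b a b^3) * trace(a) - trace(a^-1 b a b^3 a)   [inverse elimination on a] = x^2*y^3*z - x^3*y^2 - x*y^2*z^2 - x^2*y*z - y^3*z + x^3 + 2*x*y^2 + x*z^2 + 2*y*z - 3*x
trace(b^3 a^-2 b a^-1) = trace(b^3 a^-2 b) * trace(a) - trace(b^3 a^-2 b a)   [inverse elimination on a] = x^3*y^4 - 2*x^2*y^3*z - 2*x^3*y^2 - x*y^4 + x*y^2*z^2 + 3*x^2*y*z + y^3*z + 2*x*y^2 - x*z^2 - 2*y*z + x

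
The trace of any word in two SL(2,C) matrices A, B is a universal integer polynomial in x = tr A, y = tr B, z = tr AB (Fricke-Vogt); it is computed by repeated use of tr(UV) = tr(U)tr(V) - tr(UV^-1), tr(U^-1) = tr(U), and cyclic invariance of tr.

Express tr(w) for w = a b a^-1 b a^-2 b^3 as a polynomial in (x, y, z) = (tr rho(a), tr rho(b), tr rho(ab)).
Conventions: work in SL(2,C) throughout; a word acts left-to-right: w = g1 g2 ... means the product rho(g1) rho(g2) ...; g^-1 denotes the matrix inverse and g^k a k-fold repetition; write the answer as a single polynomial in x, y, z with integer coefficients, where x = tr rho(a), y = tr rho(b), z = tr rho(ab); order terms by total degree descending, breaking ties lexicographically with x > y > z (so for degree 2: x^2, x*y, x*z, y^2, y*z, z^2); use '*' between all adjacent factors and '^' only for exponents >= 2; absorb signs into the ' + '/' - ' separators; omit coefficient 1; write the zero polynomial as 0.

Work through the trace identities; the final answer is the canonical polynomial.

so tr(b a b) = tr(b)*tr(a b) - tr(a) = y*z - x
tr(b a b^2) = tr(b)*tr(b a b) - tr(b a) = y^2*z - x*y - z
so tr(b a b^3) = tr(b)*tr(b a b^2) - tr(b a b) = y^3*z - x*y^2 - 2*y*z + x
tr(b^4 a b) = tr(b)*tr(b a b^3) - tr(b a b^2) = y^4*z - x*y^3 - 3*y^2*z + 2*x*y + z
so tr(a b a b) = tr(b a)*tr(b a) - tr(1) = z^2 - 2
tr(a b a) = tr(a)*tr(b a) - tr(b) = x*z - y
tr(a b a b^2) = tr(b)*tr(a b a b) - tr(a b a) = y*z^2 - x*z - y
so tr(b a b a b^2) = tr(b)*tr(a b a b^2) - tr(a b a b) = y^2*z^2 - x*y*z - y^2 - z^2 + 2
tr(b^4 a b a) = tr(b)*tr(b a b a b^2) - tr(b a b a b) = y^3*z^2 - x*y^2*z - y^3 - 2*y*z^2 + x*z + 3*y
tr(b^3 a b a^-1 b) = tr(b^4 a b)*tr(a) - tr(b^4 a b a) = x*y^4*z - x^2*y^3 - y^3*z^2 - 2*x*y^2*z + 2*x^2*y + y^3 + 2*y*z^2 - 3*y
tr(b^2) = tr(b)*tr(b) - tr(1) = y^2 - 2
so tr(a b^2 a) = tr(a)*tr(b^2 a) - tr(b^2) = x*y*z - x^2 - y^2 + 2
reduce: tr(b a b^2 a b) = tr(b)*tr(a b^2 a b) - tr(a b^2 a) = y^2*z^2 - 2*x*y*z + x^2 - 2
tr(b a b^3 a b) = tr(b)*tr(b a b^2 a b) - tr(b a b^2 a) = y^3*z^2 - 2*x*y^2*z + x^2*y - y*z^2 + x*z - y
tr(a b a b a b) = tr(b a)*tr(b a b a) - tr(b^-1 a^-1) = z^3 - 3*z
so tr(a b a b a) = tr(a)*tr(b a b a) - tr(b a b) = x*z^2 - y*z - x
tr(b a b a b a b) = tr(b)*tr(a b a b a b) - tr(a b a b a) = y*z^3 - x*z^2 - 2*y*z + x
tr(b a b^3 a b a) = tr(b)*tr(b a b a b a b) - tr(b a b a b a) = y^2*z^3 - x*y*z^2 - 2*y^2*z - z^3 + x*y + 3*z
reduce: tr(b^3 a b a^-1 b a) = tr(b a b^3 a b)*tr(a) - tr(b a b^3 a b a) = x*y^3*z^2 - 2*x^2*y^2*z - y^2*z^3 + x^3*y + x^2*z + 2*y^2*z + z^3 - 2*x*y - 3*z
tr(b^3 a b a^-1 b a^-1) = tr(b^3 a b a^-1 b)*tr(a) - tr(b^3 a b a^-1 b a) = x^2*y^4*z - x^3*y^3 - 2*x*y^3*z^2 + y^2*z^3 + x^3*y + x*y^3 + 2*x*y*z^2 - x^2*z - 2*y^2*z - z^3 - x*y + 3*z
so tr(a b a^-1 b a^-2 b^3) = tr(b^3 a b a^-1 b a^-1)*tr(a) - tr(b^3 a b a^-1 b) = x^3*y^4*z - x^4*y^3 - 2*x^2*y^3*z^2 - x*y^4*z + x*y^2*z^3 + x^4*y + 2*x^2*y^3 + 2*x^2*y*z^2 + y^3*z^2 - x^3*z - x*z^3 - 3*x^2*y - y^3 - 2*y*z^2 + 3*x*z + 3*y

x^3*y^4*z - x^4*y^3 - 2*x^2*y^3*z^2 - x*y^4*z + x*y^2*z^3 + x^4*y + 2*x^2*y^3 + 2*x^2*y*z^2 + y^3*z^2 - x^3*z - x*z^3 - 3*x^2*y - y^3 - 2*y*z^2 + 3*x*z + 3*y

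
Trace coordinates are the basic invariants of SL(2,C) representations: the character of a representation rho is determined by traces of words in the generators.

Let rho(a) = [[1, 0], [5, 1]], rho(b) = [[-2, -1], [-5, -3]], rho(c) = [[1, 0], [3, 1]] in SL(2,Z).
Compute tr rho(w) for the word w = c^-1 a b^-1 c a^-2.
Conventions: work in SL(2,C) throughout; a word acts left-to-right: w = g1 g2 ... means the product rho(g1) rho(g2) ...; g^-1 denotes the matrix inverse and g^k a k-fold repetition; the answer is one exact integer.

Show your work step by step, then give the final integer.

rho(c^-1) = [[1, 0], [-3, 1]]
... * rho(a) = [[1, 0], [5, 1]]  ->  [[1, 0], [2, 1]]
... * rho(b^-1) = [[-3, 1], [5, -2]]  ->  [[-3, 1], [-1, 0]]
... * rho(c) = [[1, 0], [3, 1]]  ->  [[0, 1], [-1, 0]]
... * rho(a^-1) = [[1, 0], [-5, 1]]  ->  [[-5, 1], [-1, 0]]
... * rho(a^-1) = [[1, 0], [-5, 1]]  ->  [[-10, 1], [-1, 0]]
tr = -10 + 0 = -10

-10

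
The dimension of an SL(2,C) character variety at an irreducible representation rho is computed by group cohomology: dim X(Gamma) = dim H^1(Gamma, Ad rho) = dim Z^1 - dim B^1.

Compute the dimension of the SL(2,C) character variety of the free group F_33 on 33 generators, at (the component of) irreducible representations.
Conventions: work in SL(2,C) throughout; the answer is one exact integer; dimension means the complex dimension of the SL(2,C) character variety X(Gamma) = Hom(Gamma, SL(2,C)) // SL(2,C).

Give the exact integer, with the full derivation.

Gamma = F_33 has 33 generators and no relators.
So Z^1 = (sl_2)^33 in full: dim Z^1 = 99.
At an irreducible rho the centralizer of the image in sl_2 is 0, so the coboundary map sl_2 -> Z^1 is injective: dim B^1 = 3.
Therefore dim X = 99 - 3 = 96.

96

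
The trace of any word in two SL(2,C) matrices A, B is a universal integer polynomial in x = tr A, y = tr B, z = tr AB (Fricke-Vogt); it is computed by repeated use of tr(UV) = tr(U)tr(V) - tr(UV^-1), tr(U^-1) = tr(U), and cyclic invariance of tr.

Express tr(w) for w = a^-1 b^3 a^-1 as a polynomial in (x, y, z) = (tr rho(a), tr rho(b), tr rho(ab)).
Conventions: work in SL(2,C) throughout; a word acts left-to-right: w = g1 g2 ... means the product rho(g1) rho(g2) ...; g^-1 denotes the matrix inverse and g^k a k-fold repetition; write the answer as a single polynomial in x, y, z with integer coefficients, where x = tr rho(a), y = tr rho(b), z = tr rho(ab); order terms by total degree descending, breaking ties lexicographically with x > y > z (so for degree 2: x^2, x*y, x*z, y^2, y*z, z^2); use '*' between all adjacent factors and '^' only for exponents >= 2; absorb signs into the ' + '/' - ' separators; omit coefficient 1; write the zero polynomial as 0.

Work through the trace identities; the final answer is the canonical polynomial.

tr(b^2) = tr(b) * tr(b) - tr(1)   [square of b] = y^2 - 2
tr(b^3) = tr(b) * tr(b^2) - tr(b)   [square of b] = y^3 - 3*y
tr(b a b) = tr(b) * tr(a b) - tr(a)   [square of b] = y*z - x
tr(b^3 a) = tr(b) * tr(b a b) - tr(b a)   [square of b] = y^2*z - x*y - z
tr(a^-1 b^3) = tr(b^3) * tr(a) - tr(b^3 a)   [inverse elimination on a] = x*y^3 - y^2*z - 2*x*y + z
tr(a^-1 b^3 a^-1) = tr(a^-1 b^3) * tr(a) - tr(a^-1 b^3 a)   [inverse elimination on a] = x^2*y^3 - x*y^2*z - 2*x^2*y - y^3 + x*z + 3*y

x^2*y^3 - x*y^2*z - 2*x^2*y - y^3 + x*z + 3*y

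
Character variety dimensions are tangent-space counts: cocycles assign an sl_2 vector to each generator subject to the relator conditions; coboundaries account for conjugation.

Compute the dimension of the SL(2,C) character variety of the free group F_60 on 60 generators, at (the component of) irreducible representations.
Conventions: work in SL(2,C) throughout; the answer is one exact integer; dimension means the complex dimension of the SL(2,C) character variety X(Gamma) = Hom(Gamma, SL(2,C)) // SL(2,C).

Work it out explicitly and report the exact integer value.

177

Gamma = F_60 has 60 generators and no relators.
So Z^1 = (sl_2)^60 in full: dim Z^1 = 180.
At an irreducible rho the centralizer of the image in sl_2 is 0, so the coboundary map sl_2 -> Z^1 is injective: dim B^1 = 3.
dim H^1 = 180 - 3 = 177, which is dim X.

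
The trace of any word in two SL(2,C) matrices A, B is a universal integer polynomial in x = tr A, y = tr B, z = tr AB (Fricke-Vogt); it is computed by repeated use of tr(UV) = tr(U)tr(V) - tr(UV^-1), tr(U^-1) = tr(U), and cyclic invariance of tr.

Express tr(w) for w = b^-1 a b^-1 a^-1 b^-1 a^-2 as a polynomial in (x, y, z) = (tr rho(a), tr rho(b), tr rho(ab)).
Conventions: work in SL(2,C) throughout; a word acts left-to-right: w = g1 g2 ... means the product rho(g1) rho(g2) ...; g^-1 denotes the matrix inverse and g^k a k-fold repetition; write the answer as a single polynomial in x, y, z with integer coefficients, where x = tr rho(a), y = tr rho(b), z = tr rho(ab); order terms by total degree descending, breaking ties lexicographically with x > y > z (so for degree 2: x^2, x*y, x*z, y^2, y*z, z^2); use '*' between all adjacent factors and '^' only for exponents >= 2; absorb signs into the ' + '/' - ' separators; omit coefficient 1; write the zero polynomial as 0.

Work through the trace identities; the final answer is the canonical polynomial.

tr(a b^-1) = tr(a) tr(b) - tr(a b)   [inverse elimination on b] = x*y - z
reduce: tr(b^-1 a b^-1) = tr(a b^-1) tr(b) - tr(a)   [inverse elimination on b] = x*y^2 - y*z - x
tr(a^2) = tr(a) tr(a) - tr(1)   [square of a] = x^2 - 2
so tr(a^2 b) = tr(a) tr(b a) - tr(b)   [square of a] = x*z - y
reduce: tr(a b^-1 a) = tr(a^2) tr(b) - tr(a^2 b)   [inverse elimination on b] = x^2*y - x*z - y
reduce: tr(a b a b) = tr(b a) tr(b a) - tr(1)   [split at a repeated b] = z^2 - 2
tr(a b^-1 a b) = tr(a b a) tr(b) - tr(a b a b)   [inverse elimination on b] = x*y*z - y^2 - z^2 + 2
tr(b^-1 a b^-1 a) = tr(a b^-1 a) tr(b) - tr(a b^-1 a b)   [inverse elimination on b] = x^2*y^2 - 2*x*y*z + z^2 - 2
tr(a^-1 b^-1 a b^-1) = tr(b^-1 a b^-1) tr(a) - tr(b^-1 a b^-1 a)   [inverse elimination on a] = x*y*z - x^2 - z^2 + 2
so tr(b^-1 a^-1 b^-1 a b^-1) = tr(a^-1 b^-1 a b^-1) tr(b) - tr(a^-1 b^-1 a)   [inverse elimination on b] = x*y^2*z - x^2*y - y*z^2 + y
tr(a b^2 a) = tr(b) tr(a^2 b) - tr(a^2)   [square of b] = x*y*z - x^2 - y^2 + 2
tr(a b^2 a b) = tr(b) tr(a b a b) - tr(a b a)   [square of b] = y*z^2 - x*z - y
tr(b a b^-1 a b) = tr(a b^2 a) tr(b) - tr(a b^2 a b)   [inverse elimination on b] = x*y^2*z - x^2*y - y^3 - y*z^2 + x*z + 3*y
tr(b a b) = tr(b) tr(a b) - tr(a)   [square of b] = y*z - x
tr(a b a b a) = tr(a) tr(b a b a) - tr(b a b)   [square of a] = x*z^2 - y*z - x
tr(a b a b a b) = tr(a b a b) tr(a b) - tr(b a)   [split at a repeated a] = z^3 - 3*z
tr(b a b^-1 a b a) = tr(a b a b a) tr(b) - tr(a b a b a b)   [inverse elimination on b] = x*y*z^2 - y^2*z - z^3 - x*y + 3*z
so tr(a^-1 b a b^-1 a b) = tr(b a b^-1 a b) tr(a) - tr(b a b^-1 a b a)   [inverse elimination on a] = x^2*y^2*z - x^3*y - x*y^3 - 2*x*y*z^2 + x^2*z + y^2*z + z^3 + 4*x*y - 3*z
tr(a b^-1 a b^-1 a^-1 b) = tr(a^-1 b a b^-1 a) tr(b) - tr(a^-1 b a b^-1 a b)   [inverse elimination on b] = -x^2*y^2*z + x^3*y + x*y^3 + 2*x*y*z^2 - x^2*z - y^2*z - z^3 - 3*x*y + 3*z
so tr(b^-1 a^-1 b^-1 a b^-1 a) = tr(a b^-1 a b^-1 a^-1) tr(b) - tr(a b^-1 a b^-1 a^-1 b)   [inverse elimination on b] = x^2*y^2*z - x^3*y - 2*x*y*z^2 + x^2*z + z^3 + 2*x*y - 3*z
tr(b^-1 a b^-1 a^-1 b^-1 a^-1) = tr(b^-1 a^-1 b^-1 a b^-1) tr(a) - tr(b^-1 a^-1 b^-1 a b^-1 a)   [inverse elimination on a] = x*y*z^2 - x^2*z - z^3 - x*y + 3*z
so tr(b^-1 a b^-1 a^-1 b^-1) = tr(a b^-1 a^-1 b^-1) tr(b) - tr(a b^-1 a^-1)   [inverse elimination on b] = x*y^2*z - x^2*y - y*z^2 + y
so tr(b^-1 a b^-1 a^-1 b^-1 a^-2) = tr(b^-1 a b^-1 a^-1 b^-1 a^-1) tr(a) - tr(b^-1 a b^-1 a^-1 b^-1)   [inverse elimination on a] = x^2*y*z^2 - x^3*z - x*y^2*z - x*z^3 + y*z^2 + 3*x*z - y

x^2*y*z^2 - x^3*z - x*y^2*z - x*z^3 + y*z^2 + 3*x*z - y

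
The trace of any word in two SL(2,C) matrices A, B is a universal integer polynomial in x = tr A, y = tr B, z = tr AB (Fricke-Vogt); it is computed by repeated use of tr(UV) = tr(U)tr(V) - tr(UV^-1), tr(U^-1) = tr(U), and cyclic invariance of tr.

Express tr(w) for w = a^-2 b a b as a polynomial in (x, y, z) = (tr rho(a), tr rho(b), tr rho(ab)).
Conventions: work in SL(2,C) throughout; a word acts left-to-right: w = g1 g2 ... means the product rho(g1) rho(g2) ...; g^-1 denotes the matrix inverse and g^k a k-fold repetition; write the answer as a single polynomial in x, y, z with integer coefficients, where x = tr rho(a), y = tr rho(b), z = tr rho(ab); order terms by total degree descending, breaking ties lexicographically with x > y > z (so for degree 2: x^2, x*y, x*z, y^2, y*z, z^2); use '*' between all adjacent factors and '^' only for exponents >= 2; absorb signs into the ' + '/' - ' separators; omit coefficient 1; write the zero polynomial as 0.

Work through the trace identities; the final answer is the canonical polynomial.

so tr(b a b) = tr(b)*tr(a b) - tr(a) = y*z - x
reduce: tr(b a b a) = tr(b a)*tr(b a) - tr(1)   [split at repeated b] = z^2 - 2
tr(b a b a^-1) = tr(b a b)*tr(a) - tr(b a b a) = x*y*z - x^2 - z^2 + 2
so tr(a^-2 b a b) = tr(b a b a^-1)*tr(a) - tr(b a b) = x^2*y*z - x^3 - x*z^2 - y*z + 3*x

x^2*y*z - x^3 - x*z^2 - y*z + 3*x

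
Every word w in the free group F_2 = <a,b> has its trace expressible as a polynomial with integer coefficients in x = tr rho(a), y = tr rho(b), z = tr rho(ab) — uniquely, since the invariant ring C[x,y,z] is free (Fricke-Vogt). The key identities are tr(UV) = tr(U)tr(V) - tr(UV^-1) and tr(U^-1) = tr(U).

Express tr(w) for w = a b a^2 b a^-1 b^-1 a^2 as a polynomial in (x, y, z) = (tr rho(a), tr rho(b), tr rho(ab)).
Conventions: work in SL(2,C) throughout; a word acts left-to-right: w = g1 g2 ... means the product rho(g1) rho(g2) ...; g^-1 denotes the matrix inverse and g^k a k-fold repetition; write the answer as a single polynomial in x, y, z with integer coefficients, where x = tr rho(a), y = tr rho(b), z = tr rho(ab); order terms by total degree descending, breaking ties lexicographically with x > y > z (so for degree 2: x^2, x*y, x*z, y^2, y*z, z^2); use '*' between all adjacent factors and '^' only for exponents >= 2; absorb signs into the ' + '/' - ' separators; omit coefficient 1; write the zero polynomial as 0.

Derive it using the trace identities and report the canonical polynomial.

next, tr(a b a) = tr(a) tr(b a) - tr(b)  (reduce the a square) = x*z - y
tr(b a^3) = tr(a) tr(a b a) - tr(a b)  (reduce the a square) = x^2*z - x*y - z
and tr(a^2 b a^2) = tr(a) tr(b a^3) - tr(b a^2)  (reduce the a square) = x^3*z - x^2*y - 2*x*z + y
tr(a^3 b a^2) = tr(a) tr(a^2 b a^2) - tr(a^2 b a)  (reduce the a square) = x^4*z - x^3*y - 3*x^2*z + 2*x*y + z
next, tr(b a b a) = tr(b a) tr(b a) - tr(1)  (split on b) = z^2 - 2
and tr(b a b) = tr(b) tr(a b) - tr(a)  (reduce the b square) = y*z - x
and tr(b a^2 b a) = tr(a) tr(b a b a) - tr(b a b)  (reduce the a square) = x*z^2 - y*z - x
and tr(a^2) = tr(a) tr(a) - tr(1)  (reduce the a square) = x^2 - 2
tr(b a^2 b) = tr(b) tr(a^2 b) - tr(a^2)  (reduce the b square) = x*y*z - x^2 - y^2 + 2
tr(a b a^2 b a) = tr(a) tr(b a^2 b a) - tr(b a^2 b)  (reduce the a square) = x^2*z^2 - 2*x*y*z + y^2 - 2
tr(a b a^2 b a^2) = tr(a) tr(a b a^2 b a) - tr(a b a^2 b)  (reduce the a square) = x^3*z^2 - 2*x^2*y*z + x*y^2 - x*z^2 + y*z - x
and tr(a^3 b a^2 b a) = tr(a) tr(a b a^2 b a^2) - tr(a b a^2 b a)  (reduce the a square) = x^4*z^2 - 2*x^3*y*z + x^2*y^2 - 2*x^2*z^2 + 3*x*y*z - x^2 - y^2 + 2
tr(b a b a b a) = tr(b a) tr(b a b a) - tr(b^-1 a^-1)  (split on b) = z^3 - 3*z
tr(b a b a b) = tr(b) tr(a b a b) - tr(a b a)  (reduce the b square) = y*z^2 - x*z - y
next, tr(a b a b a b a) = tr(a) tr(b a b a b a) - tr(b a b a b)  (reduce the a square) = x*z^3 - y*z^2 - 2*x*z + y
next, tr(b a b a^3 b a) = tr(a) tr(a b a b a b a) - tr(a b a b a b)  (reduce the a square) = x^2*z^3 - x*y*z^2 - 2*x^2*z - z^3 + x*y + 3*z
tr(a b a^3 b) = tr(a) tr(b a b a^2) - tr(b a b a)  (reduce the a square) = x^2*z^2 - x*y*z - x^2 - z^2 + 2
tr(b a b a^3 b) = tr(b) tr(a b a^3 b) - tr(a b a^3)  (reduce the b square) = x^2*y*z^2 - x^3*z - x*y^2*z - y*z^2 + 2*x*z + y
tr(a^3 b a^2 b a b) = tr(a) tr(b a b a^3 b a) - tr(b a b a^3 b)  (reduce the a square) = x^3*z^3 - 2*x^2*y*z^2 - x^3*z + x*y^2*z - x*z^3 + x^2*y + y*z^2 + x*z - y
tr(b^-1 a^3 b a^2 b a) = tr(a^3 b a^2 b a) tr(b) - tr(a^3 b a^2 b a b)  (eliminate b^-1) = x^4*y*z^2 - 2*x^3*y^2*z - x^3*z^3 + x^2*y^3 + x^3*z + 2*x*y^2*z + x*z^3 - 2*x^2*y - y^3 - y*z^2 - x*z + 3*y
tr(a b a^2 b a^-1 b^-1 a^2) = tr(b^-1 a^3 b a^2 b) tr(a) - tr(b^-1 a^3 b a^2 b a)  (eliminate a^-1) = -x^4*y*z^2 + x^5*z + 2*x^3*y^2*z + x^3*z^3 - x^4*y - x^2*y^3 - 4*x^3*z - 2*x*y^2*z - x*z^3 + 4*x^2*y + y^3 + y*z^2 + 2*x*z - 3*y

-x^4*y*z^2 + x^5*z + 2*x^3*y^2*z + x^3*z^3 - x^4*y - x^2*y^3 - 4*x^3*z - 2*x*y^2*z - x*z^3 + 4*x^2*y + y^3 + y*z^2 + 2*x*z - 3*y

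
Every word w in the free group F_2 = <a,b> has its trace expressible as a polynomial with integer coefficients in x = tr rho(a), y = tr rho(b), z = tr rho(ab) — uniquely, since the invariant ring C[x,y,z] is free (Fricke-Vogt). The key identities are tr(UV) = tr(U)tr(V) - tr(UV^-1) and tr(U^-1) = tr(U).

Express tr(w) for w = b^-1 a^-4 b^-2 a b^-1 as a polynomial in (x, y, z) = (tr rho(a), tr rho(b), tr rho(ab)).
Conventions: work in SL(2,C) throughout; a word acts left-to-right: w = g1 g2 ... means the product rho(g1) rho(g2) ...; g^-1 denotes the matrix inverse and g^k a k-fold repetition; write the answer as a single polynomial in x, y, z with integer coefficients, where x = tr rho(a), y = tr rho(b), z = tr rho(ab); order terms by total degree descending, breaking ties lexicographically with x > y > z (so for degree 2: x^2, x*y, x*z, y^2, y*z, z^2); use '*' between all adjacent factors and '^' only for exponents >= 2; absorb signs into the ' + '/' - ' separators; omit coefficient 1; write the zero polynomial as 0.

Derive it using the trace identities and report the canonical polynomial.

tr(b^-1) = tr(b) = y
tr(b^-1 a) = tr(a) * tr(b) - tr(a b)   [inverse elimination on b] = x*y - z
tr(a^-1 b^-1) = tr(b^-1) * tr(a) - tr(b^-1 a)   [inverse elimination on a] = z
tr(b a b) = tr(b) * tr(a b) - tr(a)   [square of b] = y*z - x
tr(b a b a) = tr(a b) * tr(a b) - tr(1)   [split at a repeated a] = z^2 - 2
tr(a b a^-1 b) = tr(b a b) * tr(a) - tr(b a b a)   [inverse elimination on a] = x*y*z - x^2 - z^2 + 2
tr(a^-1 b^-1 a b) = tr(a b a^-1) * tr(b) - tr(a b a^-1 b)   [inverse elimination on b] = -x*y*z + x^2 + y^2 + z^2 - 2
tr(a^-2 b^-1 a b) = tr(a^-1 b^-1 a b) * tr(a) - tr(a^-1 b^-1 a b a)   [inverse elimination on a] = -x^2*y*z + x^3 + x*y^2 + x*z^2 - 3*x
tr(a^-2 b^-1 a b^-1) = tr(a^-2 b^-1 a) * tr(b) - tr(a^-2 b^-1 a b)   [inverse elimination on b] = x^2*y*z - x^3 - x*y^2 - x*z^2 + y*z + 3*x
tr(a b^-1 a^-3 b^-1) = tr(a^-2 b^-1 a b^-1) * tr(a) - tr(a^-2 b^-1 a b^-1 a)   [inverse elimination on a] = x^3*y*z - x^4 - x^2*y^2 - x^2*z^2 + 4*x^2 + z^2 - 2
tr(a^-2) = tr(a^-1) * tr(a) - tr(1)   [inverse elimination on a] = x^2 - 2
tr(a^-2 b) = tr(b a^-1) * tr(a) - tr(b)   [inverse elimination on a] = x^2*y - x*z - y
tr(b^-1 a^-2) = tr(a^-2) * tr(b) - tr(a^-2 b)   [inverse elimination on b] = x*z - y
tr(b^-1 a^-3 b^-2 a) = tr(a b^-1 a^-3 b^-1) * tr(b) - tr(a b^-1 a^-3)   [inverse elimination on b] = x^3*y^2*z - x^4*y - x^2*y^3 - x^2*y*z^2 + 4*x^2*y + y*z^2 - x*z - y
tr(a^-2 b^-2) = tr(a^-2 b^-1) * tr(b) - tr(a^-2)   [inverse elimination on b] = x*y*z - x^2 - y^2 + 2
tr(a^-2 b^-2 a b^-2 a^-1) = tr(b^-1 a^-3 b^-2 a) * tr(b) - tr(b^-1 a^-3 b^-2 a b)   [inverse elimination on b] = x^3*y^3*z - x^4*y^2 - x^2*y^4 - x^2*y^2*z^2 + 4*x^2*y^2 + y^2*z^2 - 2*x*y*z + x^2 - 2
tr(b^-1 a^-2 b a) = tr(a^-1 b a b^-1) * tr(a) - tr(a^-1 b a b^-1 a)   [inverse elimination on a] = -x^2*y*z + x^3 + x*y^2 + x*z^2 - 3*x
tr(a b^-2 a^-2 b) = tr(b^-1 a^-2 b a) * tr(b) - tr(b^-1 a^-2 b a b)   [inverse elimination on b] = -x^2*y^2*z + x^3*y + x*y^3 + x*y*z^2 - 4*x*y + z
tr(a b^-2 a^-2 b^-1) = tr(a b^-2 a^-2) * tr(b) - tr(a b^-2 a^-2 b)   [inverse elimination on b] = x^2*y^2*z - x^3*y - x*y^3 - x*y*z^2 + y^2*z + 3*x*y - z
tr(a^-2 b^-2 a b^-2) = tr(a b^-2 a^-2 b^-1) * tr(b) - tr(a b^-2 a^-2)   [inverse elimination on b] = x^2*y^3*z - x^3*y^2 - x*y^4 - x*y^2*z^2 + y^3*z + 3*x*y^2 - 2*y*z + x
tr(b^-1 a^-4 b^-2 a b^-1) = tr(a^-2 b^-2 a b^-2 a^-1) * tr(a) - tr(a^-2 b^-2 a b^-2)   [inverse elimination on a] = x^4*y^3*z - x^5*y^2 - x^3*y^4 - x^3*y^2*z^2 - x^2*y^3*z + 5*x^3*y^2 + x*y^4 + 2*x*y^2*z^2 - 2*x^2*y*z - y^3*z + x^3 - 3*x*y^2 + 2*y*z - 3*x

x^4*y^3*z - x^5*y^2 - x^3*y^4 - x^3*y^2*z^2 - x^2*y^3*z + 5*x^3*y^2 + x*y^4 + 2*x*y^2*z^2 - 2*x^2*y*z - y^3*z + x^3 - 3*x*y^2 + 2*y*z - 3*x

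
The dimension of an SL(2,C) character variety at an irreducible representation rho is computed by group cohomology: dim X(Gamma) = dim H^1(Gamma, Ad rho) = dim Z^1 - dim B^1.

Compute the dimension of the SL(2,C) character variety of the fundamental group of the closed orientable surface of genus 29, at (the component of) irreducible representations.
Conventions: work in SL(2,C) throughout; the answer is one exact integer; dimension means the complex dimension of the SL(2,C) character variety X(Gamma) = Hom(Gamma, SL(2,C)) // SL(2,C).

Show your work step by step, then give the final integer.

168

pi_1 of the closed genus-29 surface has 58 generators bound by the single product-of-commutators relator.
Before the relator condition, cocycle space has dim 3*58 = 174.
H^2 = coker(d_2) is dual to H^0 = 0 at irreducible rho (Poincare duality), so d_2 is onto: dim Z^1 = 171.
dim B^1 = 3 (coboundaries, injective at irreducible rho).
dim H^1 = 171 - 3 = 168 = dim X.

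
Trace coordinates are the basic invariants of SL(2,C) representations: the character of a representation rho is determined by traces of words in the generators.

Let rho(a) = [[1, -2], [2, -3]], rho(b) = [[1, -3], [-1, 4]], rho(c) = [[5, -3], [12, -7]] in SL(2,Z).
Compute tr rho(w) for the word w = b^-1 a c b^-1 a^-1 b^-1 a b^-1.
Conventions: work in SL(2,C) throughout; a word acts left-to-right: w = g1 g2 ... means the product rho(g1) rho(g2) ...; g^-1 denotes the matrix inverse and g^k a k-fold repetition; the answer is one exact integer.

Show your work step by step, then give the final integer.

rho(b^-1) = [[4, 3], [1, 1]]
... * rho(a) = [[1, -2], [2, -3]]  ->  [[10, -17], [3, -5]]
... * rho(c) = [[5, -3], [12, -7]]  ->  [[-154, 89], [-45, 26]]
... * rho(b^-1) = [[4, 3], [1, 1]]  ->  [[-527, -373], [-154, -109]]
... * rho(a^-1) = [[-3, 2], [-2, 1]]  ->  [[2327, -1427], [680, -417]]
... * rho(b^-1) = [[4, 3], [1, 1]]  ->  [[7881, 5554], [2303, 1623]]
... * rho(a) = [[1, -2], [2, -3]]  ->  [[18989, -32424], [5549, -9475]]
... * rho(b^-1) = [[4, 3], [1, 1]]  ->  [[43532, 24543], [12721, 7172]]
tr = 43532 + 7172 = 50704

50704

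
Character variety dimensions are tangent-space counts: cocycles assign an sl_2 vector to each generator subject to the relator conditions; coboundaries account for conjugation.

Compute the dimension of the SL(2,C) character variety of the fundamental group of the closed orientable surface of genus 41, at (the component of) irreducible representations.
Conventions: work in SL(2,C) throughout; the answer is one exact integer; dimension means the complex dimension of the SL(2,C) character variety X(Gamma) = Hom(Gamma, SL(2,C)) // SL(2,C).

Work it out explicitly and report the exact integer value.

pi_1 of the closed genus-41 surface has 82 generators bound by the single product-of-commutators relator.
A cocycle assigns one sl_2 vector per generator subject to the relator condition d_2(z) = 0: dim of the unconstrained space is 3*2g = 246.
At an irreducible rho, H^2 = coker(d_2) vanishes (Poincare duality: H^2 is dual to H^0 = invariants = 0), so d_2 is surjective onto sl_2 and dim Z^1 = 246 - 3 = 243.
Coboundaries contribute dim B^1 = 3 (injective at irreducible rho).
Hence dim X = 243 - 3 = 240.

240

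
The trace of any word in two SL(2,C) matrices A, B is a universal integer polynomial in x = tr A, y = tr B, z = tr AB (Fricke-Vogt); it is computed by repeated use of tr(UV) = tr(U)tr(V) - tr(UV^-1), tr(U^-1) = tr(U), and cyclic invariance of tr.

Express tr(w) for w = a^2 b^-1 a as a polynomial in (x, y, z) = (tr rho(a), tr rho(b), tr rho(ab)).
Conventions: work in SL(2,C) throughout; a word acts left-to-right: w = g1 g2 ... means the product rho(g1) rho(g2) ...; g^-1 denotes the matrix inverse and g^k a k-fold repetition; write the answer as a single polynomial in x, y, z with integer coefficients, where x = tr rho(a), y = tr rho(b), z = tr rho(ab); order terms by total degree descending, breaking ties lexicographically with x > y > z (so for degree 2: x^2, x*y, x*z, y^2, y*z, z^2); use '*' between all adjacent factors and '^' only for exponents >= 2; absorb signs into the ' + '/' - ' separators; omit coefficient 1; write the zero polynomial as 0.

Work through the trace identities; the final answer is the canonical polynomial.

and tr(a^2) = tr(a) tr(a) - tr(1) = x^2 - 2
tr(a^3) = tr(a) tr(a^2) - tr(a) = x^3 - 3*x
tr(a b a) = tr(a) tr(b a) - tr(b) = x*z - y
next, tr(a^3 b) = tr(a) tr(a b a) - tr(a b) = x^2*z - x*y - z
and tr(a^2 b^-1 a) = tr(a^3) tr(b) - tr(a^3 b) = x^3*y - x^2*z - 2*x*y + z

x^3*y - x^2*z - 2*x*y + z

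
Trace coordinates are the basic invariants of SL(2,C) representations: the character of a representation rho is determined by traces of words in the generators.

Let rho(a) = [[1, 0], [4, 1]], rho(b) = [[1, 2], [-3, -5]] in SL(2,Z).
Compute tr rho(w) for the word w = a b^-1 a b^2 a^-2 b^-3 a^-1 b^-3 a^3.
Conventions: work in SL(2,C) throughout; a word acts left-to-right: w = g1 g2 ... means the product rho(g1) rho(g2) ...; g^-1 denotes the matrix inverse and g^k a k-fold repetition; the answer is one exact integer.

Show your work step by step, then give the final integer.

19207708

rho(a) = [[1, 0], [4, 1]]
... * rho(b^-1) = [[-5, -2], [3, 1]]  ->  [[-5, -2], [-17, -7]]
... * rho(a) = [[1, 0], [4, 1]]  ->  [[-13, -2], [-45, -7]]
... * rho(b) = [[1, 2], [-3, -5]]  ->  [[-7, -16], [-24, -55]]
... * rho(b) = [[1, 2], [-3, -5]]  ->  [[41, 66], [141, 227]]
... * rho(a^-1) = [[1, 0], [-4, 1]]  ->  [[-223, 66], [-767, 227]]
... * rho(a^-1) = [[1, 0], [-4, 1]]  ->  [[-487, 66], [-1675, 227]]
... * rho(b^-1) = [[-5, -2], [3, 1]]  ->  [[2633, 1040], [9056, 3577]]
... * rho(b^-1) = [[-5, -2], [3, 1]]  ->  [[-10045, -4226], [-34549, -14535]]
... * rho(b^-1) = [[-5, -2], [3, 1]]  ->  [[37547, 15864], [129140, 54563]]
... * rho(a^-1) = [[1, 0], [-4, 1]]  ->  [[-25909, 15864], [-89112, 54563]]
... * rho(b^-1) = [[-5, -2], [3, 1]]  ->  [[177137, 67682], [609249, 232787]]
... * rho(b^-1) = [[-5, -2], [3, 1]]  ->  [[-682639, -286592], [-2347884, -985711]]
... * rho(b^-1) = [[-5, -2], [3, 1]]  ->  [[2553419, 1078686], [8782287, 3710057]]
... * rho(a) = [[1, 0], [4, 1]]  ->  [[6868163, 1078686], [23622515, 3710057]]
... * rho(a) = [[1, 0], [4, 1]]  ->  [[11182907, 1078686], [38462743, 3710057]]
... * rho(a) = [[1, 0], [4, 1]]  ->  [[15497651, 1078686], [53302971, 3710057]]
tr = 15497651 + 3710057 = 19207708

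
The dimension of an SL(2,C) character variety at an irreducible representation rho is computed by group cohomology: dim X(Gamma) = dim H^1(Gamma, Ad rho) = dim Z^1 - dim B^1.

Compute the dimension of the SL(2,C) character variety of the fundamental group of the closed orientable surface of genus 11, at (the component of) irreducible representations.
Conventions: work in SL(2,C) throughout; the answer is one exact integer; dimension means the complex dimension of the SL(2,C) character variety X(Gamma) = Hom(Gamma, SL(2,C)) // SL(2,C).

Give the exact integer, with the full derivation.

pi_1 of the closed genus-11 surface has 22 generators bound by the single product-of-commutators relator.
Before the relator condition, cocycle space has dim 3*22 = 66.
d_2 is surjective at irreducible rho (its cokernel H^2 is dual to H^0 = 0), so dim Z^1 = 66 - 3 = 63.
As always at irreducible rho, dim B^1 = 3.
dim X = dim H^1 = 63 - 3 = 60.

60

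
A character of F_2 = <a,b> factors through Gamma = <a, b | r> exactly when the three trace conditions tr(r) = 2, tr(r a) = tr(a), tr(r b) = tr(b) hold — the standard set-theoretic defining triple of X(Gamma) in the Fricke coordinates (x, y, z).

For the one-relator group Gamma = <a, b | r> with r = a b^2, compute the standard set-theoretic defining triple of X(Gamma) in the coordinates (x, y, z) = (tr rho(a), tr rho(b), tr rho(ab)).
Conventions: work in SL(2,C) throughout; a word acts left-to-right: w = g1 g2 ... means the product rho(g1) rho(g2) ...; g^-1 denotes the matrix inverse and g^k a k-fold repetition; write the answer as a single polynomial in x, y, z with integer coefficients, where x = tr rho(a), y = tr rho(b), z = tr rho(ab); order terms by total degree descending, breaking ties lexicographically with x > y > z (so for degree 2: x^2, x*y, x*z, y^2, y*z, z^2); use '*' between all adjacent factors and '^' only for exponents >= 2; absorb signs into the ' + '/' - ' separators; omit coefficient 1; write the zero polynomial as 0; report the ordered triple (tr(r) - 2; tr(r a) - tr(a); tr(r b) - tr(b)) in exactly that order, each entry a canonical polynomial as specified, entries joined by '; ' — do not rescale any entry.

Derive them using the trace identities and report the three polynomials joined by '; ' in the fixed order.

trace(a b^2) = trace(b) trace(a b) - trace(a)  (reduce the b square) = y*z - x
trace(b^2) = trace(b) trace(b) - trace(1)   [square of b] = y^2 - 2
use: trace(a b^2 a) = trace(a) trace(b^2 a) - trace(b^2)   [square of a] = x*y*z - x^2 - y^2 + 2
trace(a b^3) = trace(b) trace(a b^2) - trace(a b) = y^2*z - x*y - z
assemble the triple (trace(r) - 2; trace(r a) - x; trace(r b) - y)

y*z - x - 2; x*y*z - x^2 - y^2 - x + 2; y^2*z - x*y - y - z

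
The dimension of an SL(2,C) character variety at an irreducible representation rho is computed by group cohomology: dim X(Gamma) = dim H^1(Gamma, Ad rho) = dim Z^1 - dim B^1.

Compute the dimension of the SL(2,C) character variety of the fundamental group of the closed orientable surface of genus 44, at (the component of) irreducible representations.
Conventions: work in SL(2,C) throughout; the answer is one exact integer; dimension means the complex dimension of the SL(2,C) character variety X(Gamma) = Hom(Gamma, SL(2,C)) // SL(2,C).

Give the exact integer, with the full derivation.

pi_1 of the closed genus-44 surface has 88 generators bound by the single product-of-commutators relator.
Before the relator condition, cocycle space has dim 3*88 = 264.
At an irreducible rho, H^2 = coker(d_2) vanishes (Poincare duality: H^2 is dual to H^0 = invariants = 0), so d_2 is surjective onto sl_2 and dim Z^1 = 264 - 3 = 261.
dim B^1 = 3 (coboundaries, injective at irreducible rho).
dim X = dim H^1 = 261 - 3 = 258.

258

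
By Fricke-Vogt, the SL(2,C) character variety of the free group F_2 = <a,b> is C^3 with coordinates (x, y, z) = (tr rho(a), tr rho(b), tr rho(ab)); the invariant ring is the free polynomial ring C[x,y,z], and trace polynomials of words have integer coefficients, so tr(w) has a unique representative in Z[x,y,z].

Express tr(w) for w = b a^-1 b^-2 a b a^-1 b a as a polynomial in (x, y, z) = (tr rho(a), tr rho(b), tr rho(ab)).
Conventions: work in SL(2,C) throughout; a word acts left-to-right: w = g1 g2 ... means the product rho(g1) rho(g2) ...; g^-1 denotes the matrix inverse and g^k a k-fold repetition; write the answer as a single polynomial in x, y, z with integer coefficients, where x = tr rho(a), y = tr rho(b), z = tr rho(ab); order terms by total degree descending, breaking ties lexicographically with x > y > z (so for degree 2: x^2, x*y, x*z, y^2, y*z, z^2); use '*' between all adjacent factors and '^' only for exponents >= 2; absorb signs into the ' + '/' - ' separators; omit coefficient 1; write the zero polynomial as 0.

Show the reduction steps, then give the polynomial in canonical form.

-x^2*y^3*z^2 + 2*x^3*y^2*z + x*y^4*z + 2*x*y^2*z^3 - x^4*y - x^2*y^3 - 2*x^2*y*z^2 - y^3*z^2 - y*z^4 - 5*x*y^2*z + 5*x^2*y + y^3 + 5*y*z^2 - 3*y

trace(a^2 b) = trace(a) * trace(b a) - trace(b)   [square of a] = x*z - y
use: trace(a^2) = trace(a) * trace(a) - trace(1)   [square of a] = x^2 - 2
apply: trace(b a^2 b) = trace(b) * trace(a^2 b) - trace(a^2)   [square of b] = x*y*z - x^2 - y^2 + 2
trace(b a b a) = trace(b a) * trace(b a) - trace(1)   [split at a repeated b] = z^2 - 2
use: trace(b a b) = trace(b) * trace(a b) - trace(a)   [square of b] = y*z - x
use: trace(b a^2 b a) = trace(a) * trace(b a b a) - trace(b a b)   [square of a] = x*z^2 - y*z - x
trace(a b a^-1 b a) = trace(b a^2 b) * trace(a) - trace(b a^2 b a)   [inverse elimination on a] = x^2*y*z - x^3 - x*y^2 - x*z^2 + y*z + 3*x
trace(b^2 a b a) = trace(b) * trace(a b a b) - trace(a b a)   [square of b] = y*z^2 - x*z - y
trace(b^2 a b) = trace(b) * trace(b a b) - trace(b a)   [square of b] = y^2*z - x*y - z
use: trace(a b^2 a b a) = trace(a) * trace(b^2 a b a) - trace(b^2 a b)   [square of a] = x*y*z^2 - x^2*z - y^2*z + z
apply: trace(a b a b a b) = trace(b a) * trace(b a b a) - trace(b^-1 a^-1)   [split at a repeated b] = z^3 - 3*z
apply: trace(a b^2 a b a b) = trace(b) * trace(a b a b a b) - trace(a b a b a)   [square of b] = y*z^3 - x*z^2 - 2*y*z + x
trace(b a b a b^-1 a b) = trace(a b^2 a b a) * trace(b) - trace(a b^2 a b a b)   [inverse elimination on b] = x*y^2*z^2 - x^2*y*z - y^3*z - y*z^3 + x*z^2 + 3*y*z - x
use: trace(a b a b a b a) = trace(a) * trace(b a b a b a) - trace(b a b a b)   [square of a] = x*z^3 - y*z^2 - 2*x*z + y
apply: trace(a b a b a b a b) = trace(b a b a b a) * trace(b a) - trace(a b a b)   [split at a repeated b] = z^4 - 4*z^2 + 2
trace(b a b a b^-1 a b a) = trace(a b a b a b a) * trace(b) - trace(a b a b a b a b)   [inverse elimination on b] = x*y*z^3 - y^2*z^2 - z^4 - 2*x*y*z + y^2 + 4*z^2 - 2
trace(b^-1 a b a^-1 b a b a) = trace(b a b a b^-1 a b) * trace(a) - trace(b a b a b^-1 a b a)   [inverse elimination on a] = x^2*y^2*z^2 - x^3*y*z - x*y^3*z - 2*x*y*z^3 + x^2*z^2 + y^2*z^2 + z^4 + 5*x*y*z - x^2 - y^2 - 4*z^2 + 2
trace(a b a^-1 b a b a^-1 b^-1) = trace(b^-1 a b a^-1 b a b) * trace(a) - trace(b^-1 a b a^-1 b a b a)   [inverse elimination on a] = -x^2*y^2*z^2 + 2*x^3*y*z + x*y^3*z + 2*x*y*z^3 - x^4 - x^2*y^2 - 2*x^2*z^2 - y^2*z^2 - z^4 - 4*x*y*z + 4*x^2 + y^2 + 4*z^2 - 2
trace(b a^-1 b a b) = trace(b a b^2) * trace(a) - trace(b a b^2 a)   [inverse elimination on a] = x*y^2*z - x^2*y - y*z^2 + y
trace(b a^-1 b^-2 a b a^-1 b a) = trace(a b a^-1 b a b a^-1 b^-1) * trace(b) - trace(a b a^-1 b a b a^-1)   [inverse elimination on b] = -x^2*y^3*z^2 + 2*x^3*y^2*z + x*y^4*z + 2*x*y^2*z^3 - x^4*y - x^2*y^3 - 2*x^2*y*z^2 - y^3*z^2 - y*z^4 - 5*x*y^2*z + 5*x^2*y + y^3 + 5*y*z^2 - 3*y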